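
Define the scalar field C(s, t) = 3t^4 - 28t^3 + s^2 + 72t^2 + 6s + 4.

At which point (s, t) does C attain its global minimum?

(-3, 0)

C(s,t) separates as P(s) + Q(t) + 4, so its minimum is min P + min Q + 4.
P'(s) = 2s + 6 vanishes at s ∈ {-3}; Q'(t) = 12t(t - 4)(t - 3) vanishes at t ∈ {0, 3, 4}.
Local minima of P (where P''>0): P(-3)=-9. Local minima of Q: Q(0)=0, Q(4)=128.
So the global minimum of C is P(-3) + Q(0) + 4 = -9 + 0 + 4 = -5, attained at (-3, 0).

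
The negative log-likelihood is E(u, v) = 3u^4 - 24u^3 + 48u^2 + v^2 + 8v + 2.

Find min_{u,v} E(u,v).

-14

E(u,v) separates as P(u) + Q(v) + 2, so its minimum is min P + min Q + 2.
P'(u) = 12u(u - 4)(u - 2) vanishes at u ∈ {0, 2, 4}; Q'(v) = 2v + 8 vanishes at v ∈ {-4}.
Local minima of P (where P''>0): P(0)=0, P(4)=0. Local minima of Q: Q(-4)=-16.
So the global minimum of E is P(0) + Q(-4) + 2 = 0 − 16 + 2 = -14, attained at (0, -4).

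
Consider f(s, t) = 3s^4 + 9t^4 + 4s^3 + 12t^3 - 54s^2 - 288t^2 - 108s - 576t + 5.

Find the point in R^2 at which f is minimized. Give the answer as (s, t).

f(s,t) separates as P(s) + Q(t) + 5, so its minimum is min P + min Q + 5.
P'(s) = 12(s - 3)(s + 1)(s + 3) vanishes at s ∈ {-3, -1, 3}; Q'(t) = 36(t - 4)(t + 1)(t + 4) vanishes at t ∈ {-4, -1, 4}.
Local minima of P (where P''>0): P(-3)=-27, P(3)=-459. Local minima of Q: Q(-4)=-768, Q(4)=-3840.
So the global minimum of f is P(3) + Q(4) + 5 = -459 − 3840 + 5 = -4294, attained at (3, 4).

(3, 4)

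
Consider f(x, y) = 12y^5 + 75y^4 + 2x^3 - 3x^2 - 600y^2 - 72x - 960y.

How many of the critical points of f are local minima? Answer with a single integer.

f separates as a function of x plus a function of y, so ∇f=0 decouples.
∂f/∂x = 6(x - 4)(x + 3) = 0 at x ∈ {-3, 4}; ∂f/∂y = 60(y - 2)(y + 1)(y + 2)(y + 4) = 0 at y ∈ {-4, -2, -1, 2}.
The Hessian is diagonal: diag(f_xx, f_yy). Second derivatives: f_xx(-3)=-42, f_xx(4)=42; f_yy(-4)=-2160, f_yy(-2)=480, f_yy(-1)=-540, f_yy(2)=4320.
Local minima occur where both diagonal entries positive: (4, -2), (4, 2). Count: 2.

2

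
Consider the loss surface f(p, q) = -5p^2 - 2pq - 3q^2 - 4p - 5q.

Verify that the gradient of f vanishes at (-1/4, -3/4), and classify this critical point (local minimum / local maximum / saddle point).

∇f = (-10p - 2q - 4, -2p - 6q - 5); substituting (-1/4, -3/4) gives ∇f = (0, 0), so (-1/4, -3/4) is indeed a critical point.
The Hessian of f is constant: H = [[-10, -2], [-2, -6]].
det(H) = (-10)·(-6) − (-2)² = 56.
det(H) > 0 and tr(H) = -16 < 0, so H is negative definite and the point is a local maximum.

local maximum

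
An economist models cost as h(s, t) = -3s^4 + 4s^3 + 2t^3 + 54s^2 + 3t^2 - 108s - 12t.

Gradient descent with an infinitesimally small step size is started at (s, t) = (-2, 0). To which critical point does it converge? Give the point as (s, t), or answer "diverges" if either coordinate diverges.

(1, 1)

h is separable, so gradient descent decouples: s follows -∂h/∂s, t follows -∂h/∂t.
∂h/∂s = -12(s - 3)(s - 1)(s + 3); at s=-2 this is -180, so s increases.
∂h/∂t = 6(t - 1)(t + 2); at t=0 this is -12, so t increases.
s converges to its nearest critical value 1 (a local min of the s-part); t converges to 1. The iterate converges to (1, 1).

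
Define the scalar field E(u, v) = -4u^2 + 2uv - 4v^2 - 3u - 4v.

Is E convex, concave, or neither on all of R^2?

E is quadratic, so its Hessian is the constant matrix H = [[-8, 2], [2, -8]].
det(H) = 60, tr(H) = -16.
det(H) > 0 and tr(H) < 0, so H is negative definite everywhere: concave.

concave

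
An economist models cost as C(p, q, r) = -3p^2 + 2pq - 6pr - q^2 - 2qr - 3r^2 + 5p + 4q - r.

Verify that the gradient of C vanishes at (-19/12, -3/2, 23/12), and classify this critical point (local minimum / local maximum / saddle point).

∇C = (-6p + 2q - 6r + 5, 2p - 2q - 2r + 4, -6p - 2q - 6r - 1); substituting (-19/12, -3/2, 23/12) gives ∇C = (0, 0, 0), so (-19/12, -3/2, 23/12) is indeed a critical point.
The Hessian is constant: H = [[-6, 2, -6], [2, -2, -2], [-6, -2, -6]].
Leading principal minors: Δ₁ = -6, Δ₂ = 8, Δ₃ = 96.
The minors fit neither the all-positive nor the alternating-sign pattern, so H is indefinite: a saddle point.

saddle point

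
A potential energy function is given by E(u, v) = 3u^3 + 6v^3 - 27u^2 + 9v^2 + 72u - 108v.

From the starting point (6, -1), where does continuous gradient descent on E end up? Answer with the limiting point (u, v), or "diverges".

(4, 2)

E is separable, so gradient descent decouples: u follows -∂E/∂u, v follows -∂E/∂v.
∂E/∂u = 9(u - 4)(u - 2); at u=6 this is 72, so u decreases.
∂E/∂v = 18(v - 2)(v + 3); at v=-1 this is -108, so v increases.
u converges to its nearest critical value 4 (a local min of the u-part); v converges to 2. The iterate converges to (4, 2).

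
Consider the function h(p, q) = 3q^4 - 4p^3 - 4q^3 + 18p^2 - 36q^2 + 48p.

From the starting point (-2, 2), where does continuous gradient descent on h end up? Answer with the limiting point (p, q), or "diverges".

h is separable, so gradient descent decouples: p follows -∂h/∂p, q follows -∂h/∂q.
∂h/∂p = -12(p - 4)(p + 1); at p=-2 this is -72, so p increases.
∂h/∂q = 12q(q - 3)(q + 2); at q=2 this is -96, so q increases.
p converges to its nearest critical value -1 (a local min of the p-part); q converges to 3. The iterate converges to (-1, 3).

(-1, 3)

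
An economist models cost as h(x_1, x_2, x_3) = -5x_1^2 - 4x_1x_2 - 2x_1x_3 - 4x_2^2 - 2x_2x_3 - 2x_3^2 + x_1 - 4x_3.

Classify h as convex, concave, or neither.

h is quadratic, so its Hessian is the constant matrix H = [[-10, -4, -2], [-4, -8, -2], [-2, -2, -4]].
Leading principal minors: -10, 64, -216.
Signs alternate −, +, − ⇒ H ≺ 0 ⇒ concave.

concave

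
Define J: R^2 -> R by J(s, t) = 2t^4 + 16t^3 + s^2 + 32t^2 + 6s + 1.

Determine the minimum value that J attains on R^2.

-8

J(s,t) separates as P(s) + Q(t) + 1, so its minimum is min P + min Q + 1.
P'(s) = 2s + 6 vanishes at s ∈ {-3}; Q'(t) = 8t(t + 2)(t + 4) vanishes at t ∈ {-4, -2, 0}.
Local minima of P (where P''>0): P(-3)=-9. Local minima of Q: Q(-4)=0, Q(0)=0.
So the global minimum of J is P(-3) + Q(-4) + 1 = -9 + 0 + 1 = -8, attained at (-3, -4).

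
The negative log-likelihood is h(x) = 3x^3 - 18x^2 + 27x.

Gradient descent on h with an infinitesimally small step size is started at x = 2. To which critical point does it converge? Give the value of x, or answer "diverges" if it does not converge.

3

h'(x) = 9(x - 3)(x - 1), so h'(2) = -9.
Gradient descent moves in the -h' direction, i.e. x is increasing.
The nearest critical point in that direction is x = 3, where h'' = 18 > 0 (a local minimum). The iterate converges there.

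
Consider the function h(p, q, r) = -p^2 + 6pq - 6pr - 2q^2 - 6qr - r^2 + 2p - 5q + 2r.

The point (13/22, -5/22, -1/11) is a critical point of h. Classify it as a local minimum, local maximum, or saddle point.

saddle point

The Hessian is constant: H = [[-2, 6, -6], [6, -4, -6], [-6, -6, -2]].
Leading principal minors: Δ₁ = -2, Δ₂ = -28, Δ₃ = 704.
The minors fit neither the all-positive nor the alternating-sign pattern, so H is indefinite: a saddle point.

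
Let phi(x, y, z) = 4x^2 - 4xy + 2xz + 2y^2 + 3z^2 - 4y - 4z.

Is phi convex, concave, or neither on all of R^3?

convex

phi is quadratic, so its Hessian is the constant matrix H = [[8, -4, 2], [-4, 4, 0], [2, 0, 6]].
Leading principal minors: 8, 16, 80.
All positive ⇒ H ≻ 0 ⇒ convex.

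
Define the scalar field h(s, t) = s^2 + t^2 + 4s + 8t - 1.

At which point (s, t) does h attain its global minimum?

h(s,t) separates as P(s) + Q(t) − 1, so its minimum is min P + min Q − 1.
P'(s) = 2s + 4 vanishes at s ∈ {-2}; Q'(t) = 2(t + 4) vanishes at t ∈ {-4}.
Local minima of P (where P''>0): P(-2)=-4. Local minima of Q: Q(-4)=-16.
So the global minimum of h is P(-2) + Q(-4) − 1 = -4 − 16 − 1 = -21, attained at (-2, -4).

(-2, -4)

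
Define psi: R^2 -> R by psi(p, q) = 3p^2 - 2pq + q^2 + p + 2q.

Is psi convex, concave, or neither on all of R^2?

convex

psi is quadratic, so its Hessian is the constant matrix H = [[6, -2], [-2, 2]].
det(H) = 8, tr(H) = 8.
det(H) > 0 and tr(H) > 0, so H is positive definite everywhere: convex.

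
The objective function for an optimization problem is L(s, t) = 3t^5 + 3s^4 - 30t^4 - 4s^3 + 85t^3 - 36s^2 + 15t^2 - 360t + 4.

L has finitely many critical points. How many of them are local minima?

L separates as a function of s plus a function of t, so ∇L=0 decouples.
∂L/∂s = 12s(s - 3)(s + 2) = 0 at s ∈ {-2, 0, 3}; ∂L/∂t = 15(t - 4)(t - 3)(t - 2)(t + 1) = 0 at t ∈ {-1, 2, 3, 4}.
The Hessian is diagonal: diag(L_ss, L_tt). Second derivatives: L_ss(-2)=120, L_ss(0)=-72, L_ss(3)=180; L_tt(-1)=-900, L_tt(2)=90, L_tt(3)=-60, L_tt(4)=150.
Local minima occur where both diagonal entries positive: (-2, 2), (-2, 4), (3, 2), (3, 4). Count: 4.

4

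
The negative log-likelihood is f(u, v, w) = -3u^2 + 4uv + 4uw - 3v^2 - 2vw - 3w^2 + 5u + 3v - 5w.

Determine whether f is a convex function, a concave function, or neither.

concave

f is quadratic, so its Hessian is the constant matrix H = [[-6, 4, 4], [4, -6, -2], [4, -2, -6]].
Leading principal minors: -6, 20, -64.
Signs alternate −, +, − ⇒ H ≺ 0 ⇒ concave.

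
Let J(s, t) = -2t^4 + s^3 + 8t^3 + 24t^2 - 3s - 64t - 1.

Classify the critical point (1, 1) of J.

local minimum

The mixed partial ∂²J/∂s∂t is 0, so the Hessian at any point is diag(J_ss, J_tt) = diag(6s, 24(-t^2 + 2t + 2)).
At (1, 1): H = diag(6, 72).
Both eigenvalues are positive, so H is positive definite: a local minimum.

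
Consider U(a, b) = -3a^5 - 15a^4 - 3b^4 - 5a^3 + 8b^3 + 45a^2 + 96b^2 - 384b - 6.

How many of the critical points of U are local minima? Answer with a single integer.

U separates as a function of a plus a function of b, so ∇U=0 decouples.
∂U/∂a = -15a(a - 1)(a + 2)(a + 3) = 0 at a ∈ {-3, -2, 0, 1}; ∂U/∂b = -12(b - 4)(b - 2)(b + 4) = 0 at b ∈ {-4, 2, 4}.
The Hessian is diagonal: diag(U_aa, U_bb). Second derivatives: U_aa(-3)=180, U_aa(-2)=-90, U_aa(0)=90, U_aa(1)=-180; U_bb(-4)=-576, U_bb(2)=144, U_bb(4)=-192.
Local minima occur where both diagonal entries positive: (-3, 2), (0, 2). Count: 2.

2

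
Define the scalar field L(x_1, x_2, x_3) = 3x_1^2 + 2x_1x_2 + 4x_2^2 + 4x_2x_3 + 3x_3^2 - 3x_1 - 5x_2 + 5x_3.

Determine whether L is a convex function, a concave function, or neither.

L is quadratic, so its Hessian is the constant matrix H = [[6, 2, 0], [2, 8, 4], [0, 4, 6]].
Leading principal minors: 6, 44, 168.
All positive ⇒ H ≻ 0 ⇒ convex.

convex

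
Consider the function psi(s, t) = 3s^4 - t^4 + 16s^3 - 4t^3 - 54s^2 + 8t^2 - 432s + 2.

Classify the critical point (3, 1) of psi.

saddle point

The mixed partial ∂²psi/∂s∂t is 0, so the Hessian at any point is diag(psi_ss, psi_tt) = diag(12(3s^2 + 8s - 9), 4(-3t^2 - 6t + 4)).
At (3, 1): H = diag(504, -20).
The eigenvalues have opposite signs, so H is indefinite: a saddle point.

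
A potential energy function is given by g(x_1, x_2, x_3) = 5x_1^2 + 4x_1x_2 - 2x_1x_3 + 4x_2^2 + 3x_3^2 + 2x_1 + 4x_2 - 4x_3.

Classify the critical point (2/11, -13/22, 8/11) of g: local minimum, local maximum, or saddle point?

local minimum

The Hessian is constant: H = [[10, 4, -2], [4, 8, 0], [-2, 0, 6]].
Leading principal minors: Δ₁ = 10, Δ₂ = 64, Δ₃ = 352.
All leading minors are positive, so H is positive definite: a local minimum.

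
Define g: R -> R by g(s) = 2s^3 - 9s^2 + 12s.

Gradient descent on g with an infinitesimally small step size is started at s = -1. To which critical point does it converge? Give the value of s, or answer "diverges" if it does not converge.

g'(s) = 6(s - 2)(s - 1), so g'(-1) = 36.
Gradient descent moves in the -g' direction, i.e. s is decreasing.
There is no critical point below s=-1, and g' keeps the same sign, so the iterate runs off to −∞.

diverges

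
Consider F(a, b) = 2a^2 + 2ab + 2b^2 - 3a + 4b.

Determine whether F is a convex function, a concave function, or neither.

F is quadratic, so its Hessian is the constant matrix H = [[4, 2], [2, 4]].
det(H) = 12, tr(H) = 8.
det(H) > 0 and tr(H) > 0, so H is positive definite everywhere: convex.

convex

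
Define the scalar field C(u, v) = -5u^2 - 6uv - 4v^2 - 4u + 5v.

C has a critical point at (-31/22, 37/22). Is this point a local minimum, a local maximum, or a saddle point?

The Hessian of C is constant: H = [[-10, -6], [-6, -8]].
det(H) = (-10)·(-8) − (-6)² = 44.
det(H) > 0 and tr(H) = -18 < 0, so H is negative definite and the point is a local maximum.

local maximum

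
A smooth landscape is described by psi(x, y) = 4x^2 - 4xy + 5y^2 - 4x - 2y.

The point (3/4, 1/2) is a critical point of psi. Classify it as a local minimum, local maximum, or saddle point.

The Hessian of psi is constant: H = [[8, -4], [-4, 10]].
det(H) = 8·10 − (-4)² = 64.
det(H) > 0 and tr(H) = 18 > 0, so H is positive definite and the point is a local minimum.

local minimum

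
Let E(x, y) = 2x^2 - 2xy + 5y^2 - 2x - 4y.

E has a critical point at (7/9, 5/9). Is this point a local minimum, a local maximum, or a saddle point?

The Hessian of E is constant: H = [[4, -2], [-2, 10]].
det(H) = 4·10 − (-2)² = 36.
det(H) > 0 and tr(H) = 14 > 0, so H is positive definite and the point is a local minimum.

local minimum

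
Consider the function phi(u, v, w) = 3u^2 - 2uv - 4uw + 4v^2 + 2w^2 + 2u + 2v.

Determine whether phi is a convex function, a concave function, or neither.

phi is quadratic, so its Hessian is the constant matrix H = [[6, -2, -4], [-2, 8, 0], [-4, 0, 4]].
Leading principal minors: 6, 44, 48.
All positive ⇒ H ≻ 0 ⇒ convex.

convex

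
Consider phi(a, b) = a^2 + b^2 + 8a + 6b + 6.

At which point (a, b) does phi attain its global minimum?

phi(a,b) separates as P(a) + Q(b) + 6, so its minimum is min P + min Q + 6.
P'(a) = 2a + 8 vanishes at a ∈ {-4}; Q'(b) = 2b + 6 vanishes at b ∈ {-3}.
Local minima of P (where P''>0): P(-4)=-16. Local minima of Q: Q(-3)=-9.
So the global minimum of phi is P(-4) + Q(-3) + 6 = -16 − 9 + 6 = -19, attained at (-4, -3).

(-4, -3)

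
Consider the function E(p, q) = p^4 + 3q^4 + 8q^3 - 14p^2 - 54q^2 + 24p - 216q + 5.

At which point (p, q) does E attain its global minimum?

E(p,q) separates as A(p) + B(q) + 5, so its minimum is min A + min B + 5.
A'(p) = 4(p - 2)(p - 1)(p + 3) vanishes at p ∈ {-3, 1, 2}; B'(q) = 12(q - 3)(q + 2)(q + 3) vanishes at q ∈ {-3, -2, 3}.
Local minima of A (where A''>0): A(-3)=-117, A(2)=8. Local minima of B: B(-3)=189, B(3)=-675.
So the global minimum of E is A(-3) + B(3) + 5 = -117 − 675 + 5 = -787, attained at (-3, 3).

(-3, 3)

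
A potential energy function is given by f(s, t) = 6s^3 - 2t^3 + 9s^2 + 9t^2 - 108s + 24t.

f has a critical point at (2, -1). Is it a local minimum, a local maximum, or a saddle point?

The mixed partial ∂²f/∂s∂t is 0, so the Hessian at any point is diag(f_ss, f_tt) = diag(18(2s + 1), 6(-2t + 3)).
At (2, -1): H = diag(90, 30).
Both eigenvalues are positive, so H is positive definite: a local minimum.

local minimum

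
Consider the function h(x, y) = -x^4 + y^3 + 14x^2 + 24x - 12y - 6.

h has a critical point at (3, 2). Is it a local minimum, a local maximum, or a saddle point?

saddle point

The mixed partial ∂²h/∂x∂y is 0, so the Hessian at any point is diag(h_xx, h_yy) = diag(4(-3x^2 + 7), 6y).
At (3, 2): H = diag(-80, 12).
The eigenvalues have opposite signs, so H is indefinite: a saddle point.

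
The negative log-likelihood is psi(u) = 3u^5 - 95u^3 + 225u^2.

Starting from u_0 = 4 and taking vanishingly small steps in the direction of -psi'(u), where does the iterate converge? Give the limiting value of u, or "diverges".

psi'(u) = 15u(u - 3)(u - 2)(u + 5), so psi'(4) = 1080.
Gradient descent moves in the -psi' direction, i.e. u is decreasing.
The nearest critical point in that direction is u = 3, where psi'' = 360 > 0 (a local minimum). The iterate converges there.

3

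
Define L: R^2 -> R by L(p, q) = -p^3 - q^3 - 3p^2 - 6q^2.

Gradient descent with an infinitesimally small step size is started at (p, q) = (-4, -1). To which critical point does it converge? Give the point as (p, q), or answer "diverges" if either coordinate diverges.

(-2, -4)

L is separable, so gradient descent decouples: p follows -∂L/∂p, q follows -∂L/∂q.
∂L/∂p = -3p(p + 2); at p=-4 this is -24, so p increases.
∂L/∂q = -3q(q + 4); at q=-1 this is 9, so q decreases.
p converges to its nearest critical value -2 (a local min of the p-part); q converges to -4. The iterate converges to (-2, -4).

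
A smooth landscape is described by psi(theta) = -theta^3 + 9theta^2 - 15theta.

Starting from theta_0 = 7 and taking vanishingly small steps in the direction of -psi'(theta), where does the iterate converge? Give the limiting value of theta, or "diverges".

diverges

psi'(theta) = -3(theta - 5)(theta - 1), so psi'(7) = -36.
Gradient descent moves in the -psi' direction, i.e. theta is increasing.
There is no critical point above theta=7, and psi' keeps the same sign, so the iterate runs off to +∞.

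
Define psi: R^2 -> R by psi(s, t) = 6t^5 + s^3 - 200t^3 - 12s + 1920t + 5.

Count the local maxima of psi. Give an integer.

psi separates as a function of s plus a function of t, so ∇psi=0 decouples.
∂psi/∂s = 3(s - 2)(s + 2) = 0 at s ∈ {-2, 2}; ∂psi/∂t = 30(t - 4)(t - 2)(t + 2)(t + 4) = 0 at t ∈ {-4, -2, 2, 4}.
The Hessian is diagonal: diag(psi_ss, psi_tt). Second derivatives: psi_ss(-2)=-12, psi_ss(2)=12; psi_tt(-4)=-2880, psi_tt(-2)=1440, psi_tt(2)=-1440, psi_tt(4)=2880.
Local maxima occur where both diagonal entries negative: (-2, -4), (-2, 2). Count: 2.

2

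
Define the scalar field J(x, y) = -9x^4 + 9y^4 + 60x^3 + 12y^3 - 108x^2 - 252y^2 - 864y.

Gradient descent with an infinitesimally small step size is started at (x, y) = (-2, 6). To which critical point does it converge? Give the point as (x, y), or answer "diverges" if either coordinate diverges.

J is separable, so gradient descent decouples: x follows -∂J/∂x, y follows -∂J/∂y.
∂J/∂x = -36x(x - 3)(x - 2); at x=-2 this is 1440, so x decreases.
∂J/∂y = 36(y - 4)(y + 2)(y + 3); at y=6 this is 5184, so y decreases.
The x-coordinate has no critical point in that direction and runs off to infinity.

diverges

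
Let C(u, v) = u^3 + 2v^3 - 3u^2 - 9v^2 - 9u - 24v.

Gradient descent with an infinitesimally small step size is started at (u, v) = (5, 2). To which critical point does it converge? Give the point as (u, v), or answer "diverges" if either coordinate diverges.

(3, 4)

C is separable, so gradient descent decouples: u follows -∂C/∂u, v follows -∂C/∂v.
∂C/∂u = 3(u - 3)(u + 1); at u=5 this is 36, so u decreases.
∂C/∂v = 6(v - 4)(v + 1); at v=2 this is -36, so v increases.
u converges to its nearest critical value 3 (a local min of the u-part); v converges to 4. The iterate converges to (3, 4).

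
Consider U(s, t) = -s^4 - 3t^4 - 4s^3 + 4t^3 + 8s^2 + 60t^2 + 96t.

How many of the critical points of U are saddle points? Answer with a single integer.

4

U separates as a function of s plus a function of t, so ∇U=0 decouples.
∂U/∂s = -4s(s - 1)(s + 4) = 0 at s ∈ {-4, 0, 1}; ∂U/∂t = -12(t - 4)(t + 1)(t + 2) = 0 at t ∈ {-2, -1, 4}.
The Hessian is diagonal: diag(U_ss, U_tt). Second derivatives: U_ss(-4)=-80, U_ss(0)=16, U_ss(1)=-20; U_tt(-2)=-72, U_tt(-1)=60, U_tt(4)=-360.
Saddle points occur where the two diagonal entries have opposite signs: (-4, -1), (0, -2), (0, 4), (1, -1). Count: 4.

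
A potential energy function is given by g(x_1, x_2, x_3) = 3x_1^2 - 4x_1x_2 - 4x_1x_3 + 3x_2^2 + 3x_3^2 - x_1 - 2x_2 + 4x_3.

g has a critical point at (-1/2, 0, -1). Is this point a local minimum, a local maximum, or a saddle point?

The Hessian is constant: H = [[6, -4, -4], [-4, 6, 0], [-4, 0, 6]].
Leading principal minors: Δ₁ = 6, Δ₂ = 20, Δ₃ = 24.
All leading minors are positive, so H is positive definite: a local minimum.

local minimum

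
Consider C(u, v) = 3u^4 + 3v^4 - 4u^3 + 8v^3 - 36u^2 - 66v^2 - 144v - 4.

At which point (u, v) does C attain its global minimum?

(3, 3)

C(u,v) separates as P(u) + Q(v) − 4, so its minimum is min P + min Q − 4.
P'(u) = 12u(u - 3)(u + 2) vanishes at u ∈ {-2, 0, 3}; Q'(v) = 12(v - 3)(v + 1)(v + 4) vanishes at v ∈ {-4, -1, 3}.
Local minima of P (where P''>0): P(-2)=-64, P(3)=-189. Local minima of Q: Q(-4)=-224, Q(3)=-567.
So the global minimum of C is P(3) + Q(3) − 4 = -189 − 567 − 4 = -760, attained at (3, 3).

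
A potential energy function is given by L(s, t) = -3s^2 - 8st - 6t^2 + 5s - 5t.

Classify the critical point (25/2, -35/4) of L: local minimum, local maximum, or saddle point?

The Hessian of L is constant: H = [[-6, -8], [-8, -12]].
det(H) = (-6)·(-12) − (-8)² = 8.
det(H) > 0 and tr(H) = -18 < 0, so H is negative definite and the point is a local maximum.

local maximum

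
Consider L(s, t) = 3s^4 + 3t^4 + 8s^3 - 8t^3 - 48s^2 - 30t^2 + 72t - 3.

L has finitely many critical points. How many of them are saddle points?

4

L separates as a function of s plus a function of t, so ∇L=0 decouples.
∂L/∂s = 12s(s - 2)(s + 4) = 0 at s ∈ {-4, 0, 2}; ∂L/∂t = 12(t - 3)(t - 1)(t + 2) = 0 at t ∈ {-2, 1, 3}.
The Hessian is diagonal: diag(L_ss, L_tt). Second derivatives: L_ss(-4)=288, L_ss(0)=-96, L_ss(2)=144; L_tt(-2)=180, L_tt(1)=-72, L_tt(3)=120.
Saddle points occur where the two diagonal entries have opposite signs: (-4, 1), (0, -2), (0, 3), (2, 1). Count: 4.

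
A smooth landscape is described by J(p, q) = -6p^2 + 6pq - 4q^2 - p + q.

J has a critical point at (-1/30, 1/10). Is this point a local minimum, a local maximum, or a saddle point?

The Hessian of J is constant: H = [[-12, 6], [6, -8]].
det(H) = (-12)·(-8) − 6² = 60.
det(H) > 0 and tr(H) = -20 < 0, so H is negative definite and the point is a local maximum.

local maximum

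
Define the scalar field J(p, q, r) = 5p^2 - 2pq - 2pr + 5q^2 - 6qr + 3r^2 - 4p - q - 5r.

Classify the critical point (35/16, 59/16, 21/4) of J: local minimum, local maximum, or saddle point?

The Hessian is constant: H = [[10, -2, -2], [-2, 10, -6], [-2, -6, 6]].
Leading principal minors: Δ₁ = 10, Δ₂ = 96, Δ₃ = 128.
All leading minors are positive, so H is positive definite: a local minimum.

local minimum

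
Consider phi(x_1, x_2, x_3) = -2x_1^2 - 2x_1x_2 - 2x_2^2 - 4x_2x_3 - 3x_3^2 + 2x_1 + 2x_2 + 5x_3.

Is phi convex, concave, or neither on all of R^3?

phi is quadratic, so its Hessian is the constant matrix H = [[-4, -2, 0], [-2, -4, -4], [0, -4, -6]].
Leading principal minors: -4, 12, -8.
Signs alternate −, +, − ⇒ H ≺ 0 ⇒ concave.

concave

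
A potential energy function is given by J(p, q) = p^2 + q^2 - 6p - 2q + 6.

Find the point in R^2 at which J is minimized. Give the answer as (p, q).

(3, 1)

J(p,q) separates as A(p) + B(q) + 6, so its minimum is min A + min B + 6.
A'(p) = 2p - 6 vanishes at p ∈ {3}; B'(q) = 2q - 2 vanishes at q ∈ {1}.
Local minima of A (where A''>0): A(3)=-9. Local minima of B: B(1)=-1.
So the global minimum of J is A(3) + B(1) + 6 = -9 − 1 + 6 = -4, attained at (3, 1).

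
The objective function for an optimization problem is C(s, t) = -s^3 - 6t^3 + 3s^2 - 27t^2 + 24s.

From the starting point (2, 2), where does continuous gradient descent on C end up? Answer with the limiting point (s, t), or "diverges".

diverges

C is separable, so gradient descent decouples: s follows -∂C/∂s, t follows -∂C/∂t.
∂C/∂s = -3(s - 4)(s + 2); at s=2 this is 24, so s decreases.
∂C/∂t = -18t(t + 3); at t=2 this is -180, so t increases.
The t-coordinate has no critical point in that direction and runs off to infinity.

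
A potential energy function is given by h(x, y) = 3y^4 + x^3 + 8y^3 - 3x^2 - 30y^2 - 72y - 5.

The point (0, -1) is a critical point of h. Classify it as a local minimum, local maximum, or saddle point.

The mixed partial ∂²h/∂x∂y is 0, so the Hessian at any point is diag(h_xx, h_yy) = diag(6(x - 1), 12(3y^2 + 4y - 5)).
At (0, -1): H = diag(-6, -72).
Both eigenvalues are negative, so H is negative definite: a local maximum.

local maximum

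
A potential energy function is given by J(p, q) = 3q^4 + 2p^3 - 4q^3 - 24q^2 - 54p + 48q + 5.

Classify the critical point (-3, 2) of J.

The mixed partial ∂²J/∂p∂q is 0, so the Hessian at any point is diag(J_pp, J_qq) = diag(12p, 12(3q^2 - 2q - 4)).
At (-3, 2): H = diag(-36, 48).
The eigenvalues have opposite signs, so H is indefinite: a saddle point.

saddle point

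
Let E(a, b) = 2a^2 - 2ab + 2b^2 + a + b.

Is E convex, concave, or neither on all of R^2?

convex

E is quadratic, so its Hessian is the constant matrix H = [[4, -2], [-2, 4]].
det(H) = 12, tr(H) = 8.
det(H) > 0 and tr(H) > 0, so H is positive definite everywhere: convex.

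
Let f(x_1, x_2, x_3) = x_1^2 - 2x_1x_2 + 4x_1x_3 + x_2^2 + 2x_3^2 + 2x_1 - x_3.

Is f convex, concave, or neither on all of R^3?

f is quadratic, so its Hessian is the constant matrix H = [[2, -2, 4], [-2, 2, 0], [4, 0, 4]].
Leading principal minors: 2, 0, -32.
Neither pattern holds ⇒ H is indefinite ⇒ neither convex nor concave.

neither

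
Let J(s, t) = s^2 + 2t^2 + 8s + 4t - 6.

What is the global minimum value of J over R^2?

-24

J(s,t) separates as P(s) + Q(t) − 6, so its minimum is min P + min Q − 6.
P'(s) = 2s + 8 vanishes at s ∈ {-4}; Q'(t) = 4(t + 1) vanishes at t ∈ {-1}.
Local minima of P (where P''>0): P(-4)=-16. Local minima of Q: Q(-1)=-2.
So the global minimum of J is P(-4) + Q(-1) − 6 = -16 − 2 − 6 = -24, attained at (-4, -1).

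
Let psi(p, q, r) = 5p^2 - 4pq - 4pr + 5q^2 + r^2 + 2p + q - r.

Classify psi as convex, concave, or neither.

psi is quadratic, so its Hessian is the constant matrix H = [[10, -4, -4], [-4, 10, 0], [-4, 0, 2]].
Leading principal minors: 10, 84, 8.
All positive ⇒ H ≻ 0 ⇒ convex.

convex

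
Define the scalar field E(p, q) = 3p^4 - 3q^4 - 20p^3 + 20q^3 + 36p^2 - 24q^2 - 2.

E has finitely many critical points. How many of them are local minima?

E separates as a function of p plus a function of q, so ∇E=0 decouples.
∂E/∂p = 12p(p - 3)(p - 2) = 0 at p ∈ {0, 2, 3}; ∂E/∂q = -12q(q - 4)(q - 1) = 0 at q ∈ {0, 1, 4}.
The Hessian is diagonal: diag(E_pp, E_qq). Second derivatives: E_pp(0)=72, E_pp(2)=-24, E_pp(3)=36; E_qq(0)=-48, E_qq(1)=36, E_qq(4)=-144.
Local minima occur where both diagonal entries positive: (0, 1), (3, 1). Count: 2.

2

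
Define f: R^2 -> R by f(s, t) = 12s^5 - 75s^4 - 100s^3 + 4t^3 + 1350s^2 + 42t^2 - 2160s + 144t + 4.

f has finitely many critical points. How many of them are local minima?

2

f separates as a function of s plus a function of t, so ∇f=0 decouples.
∂f/∂s = 60(s - 4)(s - 3)(s - 1)(s + 3) = 0 at s ∈ {-3, 1, 3, 4}; ∂f/∂t = 12(t + 3)(t + 4) = 0 at t ∈ {-4, -3}.
The Hessian is diagonal: diag(f_ss, f_tt). Second derivatives: f_ss(-3)=-10080, f_ss(1)=1440, f_ss(3)=-720, f_ss(4)=1260; f_tt(-4)=-12, f_tt(-3)=12.
Local minima occur where both diagonal entries positive: (1, -3), (4, -3). Count: 2.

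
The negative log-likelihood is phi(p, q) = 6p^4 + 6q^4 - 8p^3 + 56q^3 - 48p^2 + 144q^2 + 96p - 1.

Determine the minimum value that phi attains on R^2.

-225

phi(p,q) separates as A(p) + B(q) − 1, so its minimum is min A + min B − 1.
A'(p) = 24(p - 2)(p - 1)(p + 2) vanishes at p ∈ {-2, 1, 2}; B'(q) = 24q(q + 3)(q + 4) vanishes at q ∈ {-4, -3, 0}.
Local minima of A (where A''>0): A(-2)=-224, A(2)=32. Local minima of B: B(-4)=256, B(0)=0.
So the global minimum of phi is A(-2) + B(0) − 1 = -224 + 0 − 1 = -225, attained at (-2, 0).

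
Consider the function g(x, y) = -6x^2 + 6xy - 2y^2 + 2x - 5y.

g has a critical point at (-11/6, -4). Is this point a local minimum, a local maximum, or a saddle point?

local maximum

The Hessian of g is constant: H = [[-12, 6], [6, -4]].
det(H) = (-12)·(-4) − 6² = 12.
det(H) > 0 and tr(H) = -16 < 0, so H is negative definite and the point is a local maximum.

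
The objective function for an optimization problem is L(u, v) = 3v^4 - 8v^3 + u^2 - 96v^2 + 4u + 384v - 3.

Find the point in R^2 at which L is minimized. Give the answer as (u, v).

(-2, -4)

L(u,v) separates as P(u) + Q(v) − 3, so its minimum is min P + min Q − 3.
P'(u) = 2u + 4 vanishes at u ∈ {-2}; Q'(v) = 12(v - 4)(v - 2)(v + 4) vanishes at v ∈ {-4, 2, 4}.
Local minima of P (where P''>0): P(-2)=-4. Local minima of Q: Q(-4)=-1792, Q(4)=256.
So the global minimum of L is P(-2) + Q(-4) − 3 = -4 − 1792 − 3 = -1799, attained at (-2, -4).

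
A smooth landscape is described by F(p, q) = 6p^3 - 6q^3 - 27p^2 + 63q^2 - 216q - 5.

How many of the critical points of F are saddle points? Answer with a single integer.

F separates as a function of p plus a function of q, so ∇F=0 decouples.
∂F/∂p = 18p(p - 3) = 0 at p ∈ {0, 3}; ∂F/∂q = -18(q - 4)(q - 3) = 0 at q ∈ {3, 4}.
The Hessian is diagonal: diag(F_pp, F_qq). Second derivatives: F_pp(0)=-54, F_pp(3)=54; F_qq(3)=18, F_qq(4)=-18.
Saddle points occur where the two diagonal entries have opposite signs: (0, 3), (3, 4). Count: 2.

2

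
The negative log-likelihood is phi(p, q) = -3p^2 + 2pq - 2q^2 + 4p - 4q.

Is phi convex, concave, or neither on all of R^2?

phi is quadratic, so its Hessian is the constant matrix H = [[-6, 2], [2, -4]].
det(H) = 20, tr(H) = -10.
det(H) > 0 and tr(H) < 0, so H is negative definite everywhere: concave.

concave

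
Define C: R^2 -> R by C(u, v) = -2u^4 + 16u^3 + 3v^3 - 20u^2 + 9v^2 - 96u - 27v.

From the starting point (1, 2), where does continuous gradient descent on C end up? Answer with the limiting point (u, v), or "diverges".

(3, 1)

C is separable, so gradient descent decouples: u follows -∂C/∂u, v follows -∂C/∂v.
∂C/∂u = -8(u - 4)(u - 3)(u + 1); at u=1 this is -96, so u increases.
∂C/∂v = 9(v - 1)(v + 3); at v=2 this is 45, so v decreases.
u converges to its nearest critical value 3 (a local min of the u-part); v converges to 1. The iterate converges to (3, 1).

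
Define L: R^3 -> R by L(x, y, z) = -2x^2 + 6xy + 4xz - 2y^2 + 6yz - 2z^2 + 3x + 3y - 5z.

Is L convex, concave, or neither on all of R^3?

neither

L is quadratic, so its Hessian is the constant matrix H = [[-4, 6, 4], [6, -4, 6], [4, 6, -4]].
Leading principal minors: -4, -20, 576.
Neither pattern holds ⇒ H is indefinite ⇒ neither convex nor concave.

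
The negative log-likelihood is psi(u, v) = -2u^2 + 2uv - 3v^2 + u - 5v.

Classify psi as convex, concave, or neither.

concave

psi is quadratic, so its Hessian is the constant matrix H = [[-4, 2], [2, -6]].
det(H) = 20, tr(H) = -10.
det(H) > 0 and tr(H) < 0, so H is negative definite everywhere: concave.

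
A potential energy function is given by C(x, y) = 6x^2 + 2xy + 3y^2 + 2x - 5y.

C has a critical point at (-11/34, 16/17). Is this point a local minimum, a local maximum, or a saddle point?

local minimum

The Hessian of C is constant: H = [[12, 2], [2, 6]].
det(H) = 12·6 − 2² = 68.
det(H) > 0 and tr(H) = 18 > 0, so H is positive definite and the point is a local minimum.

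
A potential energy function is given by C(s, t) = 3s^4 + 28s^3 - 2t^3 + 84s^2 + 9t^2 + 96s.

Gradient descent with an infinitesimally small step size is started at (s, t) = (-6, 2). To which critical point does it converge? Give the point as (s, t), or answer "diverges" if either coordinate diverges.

(-4, 0)

C is separable, so gradient descent decouples: s follows -∂C/∂s, t follows -∂C/∂t.
∂C/∂s = 12(s + 1)(s + 2)(s + 4); at s=-6 this is -480, so s increases.
∂C/∂t = -6t(t - 3); at t=2 this is 12, so t decreases.
s converges to its nearest critical value -4 (a local min of the s-part); t converges to 0. The iterate converges to (-4, 0).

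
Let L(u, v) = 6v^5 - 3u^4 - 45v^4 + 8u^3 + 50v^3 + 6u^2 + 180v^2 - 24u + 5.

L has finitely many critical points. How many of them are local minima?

L separates as a function of u plus a function of v, so ∇L=0 decouples.
∂L/∂u = -12(u - 2)(u - 1)(u + 1) = 0 at u ∈ {-1, 1, 2}; ∂L/∂v = 30v(v - 4)(v - 3)(v + 1) = 0 at v ∈ {-1, 0, 3, 4}.
The Hessian is diagonal: diag(L_uu, L_vv). Second derivatives: L_uu(-1)=-72, L_uu(1)=24, L_uu(2)=-36; L_vv(-1)=-600, L_vv(0)=360, L_vv(3)=-360, L_vv(4)=600.
Local minima occur where both diagonal entries positive: (1, 0), (1, 4). Count: 2.

2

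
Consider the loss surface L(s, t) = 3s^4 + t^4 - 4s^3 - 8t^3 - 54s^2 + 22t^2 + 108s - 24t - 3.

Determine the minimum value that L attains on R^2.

-471

L(s,t) separates as P(s) + Q(t) − 3, so its minimum is min P + min Q − 3.
P'(s) = 12(s - 3)(s - 1)(s + 3) vanishes at s ∈ {-3, 1, 3}; Q'(t) = 4(t - 3)(t - 2)(t - 1) vanishes at t ∈ {1, 2, 3}.
Local minima of P (where P''>0): P(-3)=-459, P(3)=-27. Local minima of Q: Q(1)=-9, Q(3)=-9.
So the global minimum of L is P(-3) + Q(1) − 3 = -459 − 9 − 3 = -471, attained at (-3, 1).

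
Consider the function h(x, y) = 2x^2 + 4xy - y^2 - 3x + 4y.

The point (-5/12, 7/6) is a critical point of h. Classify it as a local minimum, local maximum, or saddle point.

saddle point

The Hessian of h is constant: H = [[4, 4], [4, -2]].
det(H) = 4·(-2) − 4² = -24.
Since det(H) < 0, H is indefinite and the critical point is a saddle point.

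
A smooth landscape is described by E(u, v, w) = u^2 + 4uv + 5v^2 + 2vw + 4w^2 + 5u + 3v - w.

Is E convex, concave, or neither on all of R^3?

convex

E is quadratic, so its Hessian is the constant matrix H = [[2, 4, 0], [4, 10, 2], [0, 2, 8]].
Leading principal minors: 2, 4, 24.
All positive ⇒ H ≻ 0 ⇒ convex.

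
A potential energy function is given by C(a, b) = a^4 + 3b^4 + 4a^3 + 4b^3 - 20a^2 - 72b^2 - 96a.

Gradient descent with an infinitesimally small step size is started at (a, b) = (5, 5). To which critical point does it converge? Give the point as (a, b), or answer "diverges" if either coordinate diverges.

(3, 3)

C is separable, so gradient descent decouples: a follows -∂C/∂a, b follows -∂C/∂b.
∂C/∂a = 4(a - 3)(a + 2)(a + 4); at a=5 this is 504, so a decreases.
∂C/∂b = 12b(b - 3)(b + 4); at b=5 this is 1080, so b decreases.
a converges to its nearest critical value 3 (a local min of the a-part); b converges to 3. The iterate converges to (3, 3).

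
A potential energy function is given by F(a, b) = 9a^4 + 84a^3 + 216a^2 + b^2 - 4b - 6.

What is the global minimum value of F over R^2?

F(a,b) separates as P(a) + Q(b) − 6, so its minimum is min P + min Q − 6.
P'(a) = 36a(a + 3)(a + 4) vanishes at a ∈ {-4, -3, 0}; Q'(b) = 2b - 4 vanishes at b ∈ {2}.
Local minima of P (where P''>0): P(-4)=384, P(0)=0. Local minima of Q: Q(2)=-4.
So the global minimum of F is P(0) + Q(2) − 6 = 0 − 4 − 6 = -10, attained at (0, 2).

-10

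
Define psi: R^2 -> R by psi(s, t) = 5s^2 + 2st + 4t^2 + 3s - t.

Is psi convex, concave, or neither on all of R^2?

convex

psi is quadratic, so its Hessian is the constant matrix H = [[10, 2], [2, 8]].
det(H) = 76, tr(H) = 18.
det(H) > 0 and tr(H) > 0, so H is positive definite everywhere: convex.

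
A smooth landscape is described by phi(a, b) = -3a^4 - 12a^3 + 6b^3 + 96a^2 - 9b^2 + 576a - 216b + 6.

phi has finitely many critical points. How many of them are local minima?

phi separates as a function of a plus a function of b, so ∇phi=0 decouples.
∂phi/∂a = -12(a - 4)(a + 3)(a + 4) = 0 at a ∈ {-4, -3, 4}; ∂phi/∂b = 18(b - 4)(b + 3) = 0 at b ∈ {-3, 4}.
The Hessian is diagonal: diag(phi_aa, phi_bb). Second derivatives: phi_aa(-4)=-96, phi_aa(-3)=84, phi_aa(4)=-672; phi_bb(-3)=-126, phi_bb(4)=126.
Local minima occur where both diagonal entries positive: (-3, 4). Count: 1.

1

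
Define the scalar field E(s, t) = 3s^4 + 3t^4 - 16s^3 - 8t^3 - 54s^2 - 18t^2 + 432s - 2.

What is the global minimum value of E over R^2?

-1244

E(s,t) separates as P(s) + Q(t) − 2, so its minimum is min P + min Q − 2.
P'(s) = 12(s - 4)(s - 3)(s + 3) vanishes at s ∈ {-3, 3, 4}; Q'(t) = 12t(t - 3)(t + 1) vanishes at t ∈ {-1, 0, 3}.
Local minima of P (where P''>0): P(-3)=-1107, P(4)=608. Local minima of Q: Q(-1)=-7, Q(3)=-135.
So the global minimum of E is P(-3) + Q(3) − 2 = -1107 − 135 − 2 = -1244, attained at (-3, 3).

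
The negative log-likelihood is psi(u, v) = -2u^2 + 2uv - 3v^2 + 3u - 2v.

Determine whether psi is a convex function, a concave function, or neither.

concave

psi is quadratic, so its Hessian is the constant matrix H = [[-4, 2], [2, -6]].
det(H) = 20, tr(H) = -10.
det(H) > 0 and tr(H) < 0, so H is negative definite everywhere: concave.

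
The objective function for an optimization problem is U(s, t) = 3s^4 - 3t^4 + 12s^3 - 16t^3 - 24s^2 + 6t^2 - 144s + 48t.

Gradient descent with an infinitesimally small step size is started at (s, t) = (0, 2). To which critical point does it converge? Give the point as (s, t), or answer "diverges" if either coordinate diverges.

diverges

U is separable, so gradient descent decouples: s follows -∂U/∂s, t follows -∂U/∂t.
∂U/∂s = 12(s - 2)(s + 2)(s + 3); at s=0 this is -144, so s increases.
∂U/∂t = -12(t - 1)(t + 1)(t + 4); at t=2 this is -216, so t increases.
The t-coordinate has no critical point in that direction and runs off to infinity.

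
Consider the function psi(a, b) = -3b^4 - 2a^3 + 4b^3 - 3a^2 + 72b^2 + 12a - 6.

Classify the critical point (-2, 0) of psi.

local minimum

The mixed partial ∂²psi/∂a∂b is 0, so the Hessian at any point is diag(psi_aa, psi_bb) = diag(-6(2a + 1), 12(-3b^2 + 2b + 12)).
At (-2, 0): H = diag(18, 144).
Both eigenvalues are positive, so H is positive definite: a local minimum.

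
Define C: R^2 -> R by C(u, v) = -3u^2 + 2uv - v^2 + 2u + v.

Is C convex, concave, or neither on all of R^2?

concave

C is quadratic, so its Hessian is the constant matrix H = [[-6, 2], [2, -2]].
det(H) = 8, tr(H) = -8.
det(H) > 0 and tr(H) < 0, so H is negative definite everywhere: concave.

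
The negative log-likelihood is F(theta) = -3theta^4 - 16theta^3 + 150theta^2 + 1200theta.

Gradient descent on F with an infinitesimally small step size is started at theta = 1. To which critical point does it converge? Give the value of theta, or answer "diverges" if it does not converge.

F'(theta) = -12(theta - 5)(theta + 4)(theta + 5), so F'(1) = 1440.
Gradient descent moves in the -F' direction, i.e. theta is decreasing.
The nearest critical point in that direction is theta = -4, where F'' = 108 > 0 (a local minimum). The iterate converges there.

-4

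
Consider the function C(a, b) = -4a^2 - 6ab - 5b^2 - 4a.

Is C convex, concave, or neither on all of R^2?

C is quadratic, so its Hessian is the constant matrix H = [[-8, -6], [-6, -10]].
det(H) = 44, tr(H) = -18.
det(H) > 0 and tr(H) < 0, so H is negative definite everywhere: concave.

concave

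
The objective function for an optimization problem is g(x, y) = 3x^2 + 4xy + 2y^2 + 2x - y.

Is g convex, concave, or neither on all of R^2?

convex

g is quadratic, so its Hessian is the constant matrix H = [[6, 4], [4, 4]].
det(H) = 8, tr(H) = 10.
det(H) > 0 and tr(H) > 0, so H is positive definite everywhere: convex.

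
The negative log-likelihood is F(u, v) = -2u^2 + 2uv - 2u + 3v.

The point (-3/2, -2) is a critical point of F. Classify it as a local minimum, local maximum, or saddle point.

The Hessian of F is constant: H = [[-4, 2], [2, 0]].
det(H) = (-4)·0 − 2² = -4.
Since det(H) < 0, H is indefinite and the critical point is a saddle point.

saddle point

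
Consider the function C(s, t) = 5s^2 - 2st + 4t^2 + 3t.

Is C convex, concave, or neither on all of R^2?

convex

C is quadratic, so its Hessian is the constant matrix H = [[10, -2], [-2, 8]].
det(H) = 76, tr(H) = 18.
det(H) > 0 and tr(H) > 0, so H is positive definite everywhere: convex.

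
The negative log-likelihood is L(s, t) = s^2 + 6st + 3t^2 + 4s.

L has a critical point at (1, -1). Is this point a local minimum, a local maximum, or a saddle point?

saddle point

The Hessian of L is constant: H = [[2, 6], [6, 6]].
det(H) = 2·6 − 6² = -24.
Since det(H) < 0, H is indefinite and the critical point is a saddle point.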